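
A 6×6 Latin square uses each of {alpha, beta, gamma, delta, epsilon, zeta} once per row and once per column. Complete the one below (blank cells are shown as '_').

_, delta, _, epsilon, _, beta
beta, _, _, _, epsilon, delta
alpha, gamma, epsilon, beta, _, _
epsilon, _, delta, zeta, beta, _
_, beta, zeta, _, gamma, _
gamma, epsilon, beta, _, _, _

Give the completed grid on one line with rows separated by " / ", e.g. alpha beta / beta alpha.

zeta delta gamma epsilon alpha beta / beta zeta alpha gamma epsilon delta / alpha gamma epsilon beta delta zeta / epsilon alpha delta zeta beta gamma / delta beta zeta alpha gamma epsilon / gamma epsilon beta delta zeta alpha

(r1,c1): row 1 has {beta,delta,epsilon}; column 1 has {alpha,beta,gamma,epsilon}, so it must be zeta.
(r1,c5): row 1 has {beta,delta,epsilon,zeta}; column 5 has {beta,gamma,epsilon}, so it must be alpha.
(r3,c6): row 3 has {alpha,beta,gamma,epsilon}; column 6 has {beta,delta}, so it must be zeta.
(r4,c2): row 4 has {beta,delta,epsilon,zeta}; column 2 has {beta,gamma,delta,epsilon}, so it must be alpha.
(r4,c6): row 4 has {alpha,beta,delta,epsilon,zeta}; column 6 has {beta,delta,zeta}, so it must be gamma.
(r5,c1): row 5 has {beta,gamma,zeta}; column 1 has {alpha,beta,gamma,epsilon,zeta}, so it must be delta.
(r5,c4): row 5 has {beta,gamma,delta,zeta}; column 4 has {beta,epsilon,zeta}, so it must be alpha.
(r5,c6): row 5 has {alpha,beta,gamma,delta,zeta}; column 6 has {beta,gamma,delta,zeta}, so it must be epsilon.
(r6,c4): row 6 has {beta,gamma,epsilon}; column 4 has {alpha,beta,epsilon,zeta}, so it must be delta.
(r6,c5): row 6 has {beta,gamma,delta,epsilon}; column 5 has {alpha,beta,gamma,epsilon}, so it must be zeta.
(r6,c6): row 6 has {beta,gamma,delta,epsilon,zeta}; column 6 has {beta,gamma,delta,epsilon,zeta}, so it must be alpha.
(r1,c3): row 1 has {alpha,beta,delta,epsilon,zeta}; column 3 has {beta,delta,epsilon,zeta}, so it must be gamma.
(r2,c2): row 2 has {beta,delta,epsilon}; column 2 has {alpha,beta,gamma,delta,epsilon}, so it must be zeta.
(r2,c3): row 2 has {beta,delta,epsilon,zeta}; column 3 has {beta,gamma,delta,epsilon,zeta}, so it must be alpha.
(r2,c4): row 2 has {alpha,beta,delta,epsilon,zeta}; column 4 has {alpha,beta,delta,epsilon,zeta}, so it must be gamma.
(r3,c5): row 3 has {alpha,beta,gamma,epsilon,zeta}; column 5 has {alpha,beta,gamma,epsilon,zeta}, so it must be delta.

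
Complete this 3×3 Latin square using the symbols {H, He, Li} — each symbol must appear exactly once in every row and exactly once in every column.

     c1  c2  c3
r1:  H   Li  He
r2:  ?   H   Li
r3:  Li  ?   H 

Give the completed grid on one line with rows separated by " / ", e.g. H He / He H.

H Li He / He H Li / Li He H

Cell (r2,c1): row 2 has {H,Li}; column 1 has {H,Li} → He.
Cell (r3,c2): row 3 has {H,Li}; column 2 has {H,Li} → He.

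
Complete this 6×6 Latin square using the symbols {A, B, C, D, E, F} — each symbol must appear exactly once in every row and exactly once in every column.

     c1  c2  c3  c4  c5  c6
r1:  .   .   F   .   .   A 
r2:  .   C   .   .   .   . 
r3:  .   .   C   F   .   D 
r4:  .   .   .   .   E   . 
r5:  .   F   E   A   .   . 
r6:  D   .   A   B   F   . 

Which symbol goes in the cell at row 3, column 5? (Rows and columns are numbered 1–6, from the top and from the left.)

B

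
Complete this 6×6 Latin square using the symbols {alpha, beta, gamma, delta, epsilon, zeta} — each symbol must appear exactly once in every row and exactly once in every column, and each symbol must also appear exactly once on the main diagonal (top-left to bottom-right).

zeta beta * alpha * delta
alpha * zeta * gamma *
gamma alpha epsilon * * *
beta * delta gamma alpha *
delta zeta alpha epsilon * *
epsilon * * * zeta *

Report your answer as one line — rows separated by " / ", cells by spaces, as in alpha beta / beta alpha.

At row 1, column 3: row 1 has {alpha,beta,delta,zeta}; column 3 has {alpha,delta,epsilon,zeta}; that leaves gamma.
At row 1, column 5: row 1 has {alpha,beta,gamma,delta,zeta}; column 5 has {alpha,gamma,zeta}; that leaves epsilon.
At row 2, column 2: row 2 has {alpha,gamma,zeta}; column 2 has {alpha,beta,zeta}; the diagonal has {gamma,epsilon,zeta}; that leaves delta.
At row 2, column 4: row 2 has {alpha,gamma,delta,zeta}; column 4 has {alpha,gamma,epsilon}; that leaves beta.
At row 2, column 6: row 2 has {alpha,beta,gamma,delta,zeta}; column 6 has {delta}; that leaves epsilon.
At row 4, column 2: row 4 has {alpha,beta,gamma,delta}; column 2 has {alpha,beta,delta,zeta}; that leaves epsilon.
At row 4, column 6: row 4 has {alpha,beta,gamma,delta,epsilon}; column 6 has {delta,epsilon}; that leaves zeta.
At row 5, column 5: row 5 has {alpha,delta,epsilon,zeta}; column 5 has {alpha,gamma,epsilon,zeta}; the diagonal has {gamma,delta,epsilon,zeta}; that leaves beta.
At row 5, column 6: row 5 has {alpha,beta,delta,epsilon,zeta}; column 6 has {delta,epsilon,zeta}; that leaves gamma.
At row 6, column 2: row 6 has {epsilon,zeta}; column 2 has {alpha,beta,delta,epsilon,zeta}; that leaves gamma.
At row 6, column 3: row 6 has {gamma,epsilon,zeta}; column 3 has {alpha,gamma,delta,epsilon,zeta}; that leaves beta.
At row 6, column 4: row 6 has {beta,gamma,epsilon,zeta}; column 4 has {alpha,beta,gamma,epsilon}; that leaves delta.
At row 6, column 6: row 6 has {beta,gamma,delta,epsilon,zeta}; column 6 has {gamma,delta,epsilon,zeta}; the diagonal has {beta,gamma,delta,epsilon,zeta}; that leaves alpha.
At row 3, column 4: row 3 has {alpha,gamma,epsilon}; column 4 has {alpha,beta,gamma,delta,epsilon}; that leaves zeta.
At row 3, column 5: row 3 has {alpha,gamma,epsilon,zeta}; column 5 has {alpha,beta,gamma,epsilon,zeta}; that leaves delta.
At row 3, column 6: row 3 has {alpha,gamma,delta,epsilon,zeta}; column 6 has {alpha,gamma,delta,epsilon,zeta}; that leaves beta.

zeta beta gamma alpha epsilon delta / alpha delta zeta beta gamma epsilon / gamma alpha epsilon zeta delta beta / beta epsilon delta gamma alpha zeta / delta zeta alpha epsilon beta gamma / epsilon gamma beta delta zeta alpha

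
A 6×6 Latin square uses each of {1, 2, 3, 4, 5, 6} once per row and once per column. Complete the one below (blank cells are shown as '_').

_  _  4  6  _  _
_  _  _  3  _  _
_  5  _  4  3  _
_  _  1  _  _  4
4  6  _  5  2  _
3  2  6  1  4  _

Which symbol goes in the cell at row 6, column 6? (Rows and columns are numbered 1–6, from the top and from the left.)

(r3,c3) = 2
(r4,c2) = 3
(r4,c4) = 2
(r5,c3) = 3
(r5,c6) = 1
(r6,c6) = 5

5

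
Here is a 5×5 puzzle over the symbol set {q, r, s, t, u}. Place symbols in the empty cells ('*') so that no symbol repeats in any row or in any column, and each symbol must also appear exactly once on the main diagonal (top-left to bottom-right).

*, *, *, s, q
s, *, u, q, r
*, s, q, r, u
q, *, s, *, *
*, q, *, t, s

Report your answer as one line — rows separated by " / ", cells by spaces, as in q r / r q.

r u t s q / s t u q r / t s q r u / q r s u t / u q r t s

At row 2, column 2: row 2 has {q,r,s,u}; column 2 has {q,s}; the diagonal has {q,s}; that leaves t.
At row 3, column 1: row 3 has {q,r,s,u}; column 1 has {q,s}; that leaves t.
At row 4, column 4: row 4 has {q,s}; column 4 has {q,r,s,t}; the diagonal has {q,s,t}; that leaves u.
At row 4, column 5: row 4 has {q,s,u}; column 5 has {q,r,s,u}; that leaves t.
At row 5, column 3: row 5 has {q,s,t}; column 3 has {q,s,u}; that leaves r.
At row 1, column 1: row 1 has {q,s}; column 1 has {q,s,t}; the diagonal has {q,s,t,u}; that leaves r.
At row 1, column 2: row 1 has {q,r,s}; column 2 has {q,s,t}; that leaves u.
At row 1, column 3: row 1 has {q,r,s,u}; column 3 has {q,r,s,u}; that leaves t.
At row 4, column 2: row 4 has {q,s,t,u}; column 2 has {q,s,t,u}; that leaves r.
At row 5, column 1: row 5 has {q,r,s,t}; column 1 has {q,r,s,t}; that leaves u.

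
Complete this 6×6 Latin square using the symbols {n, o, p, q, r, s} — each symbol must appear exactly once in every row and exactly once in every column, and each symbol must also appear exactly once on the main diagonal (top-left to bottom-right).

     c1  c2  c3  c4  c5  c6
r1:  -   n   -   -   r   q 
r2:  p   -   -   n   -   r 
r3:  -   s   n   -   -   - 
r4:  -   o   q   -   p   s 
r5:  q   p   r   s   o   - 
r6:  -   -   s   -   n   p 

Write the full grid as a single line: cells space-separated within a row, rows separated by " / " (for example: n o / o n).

(r1,c1): row 1 has {n,q,r}; column 1 has {p,q}; the diagonal has {n,o,p}, so it must be s.
(r2,c2): row 2 has {n,p,r}; column 2 has {n,o,p,s}; the diagonal has {n,o,p,s}, so it must be q.
(r2,c3): row 2 has {n,p,q,r}; column 3 has {n,q,r,s}, so it must be o.
(r2,c5): row 2 has {n,o,p,q,r}; column 5 has {n,o,p,r}, so it must be s.
(r3,c5): row 3 has {n,s}; column 5 has {n,o,p,r,s}, so it must be q.
(r3,c6): row 3 has {n,q,s}; column 6 has {p,q,r,s}, so it must be o.
(r4,c4): row 4 has {o,p,q,s}; column 4 has {n,s}; the diagonal has {n,o,p,q,s}, so it must be r.
(r5,c6): row 5 has {o,p,q,r,s}; column 6 has {o,p,q,r,s}, so it must be n.
(r6,c2): row 6 has {n,p,s}; column 2 has {n,o,p,q,s}, so it must be r.
(r1,c3): row 1 has {n,q,r,s}; column 3 has {n,o,q,r,s}, so it must be p.
(r1,c4): row 1 has {n,p,q,r,s}; column 4 has {n,r,s}, so it must be o.
(r3,c1): row 3 has {n,o,q,s}; column 1 has {p,q,s}, so it must be r.
(r3,c4): row 3 has {n,o,q,r,s}; column 4 has {n,o,r,s}, so it must be p.
(r4,c1): row 4 has {o,p,q,r,s}; column 1 has {p,q,r,s}, so it must be n.
(r6,c1): row 6 has {n,p,r,s}; column 1 has {n,p,q,r,s}, so it must be o.
(r6,c4): row 6 has {n,o,p,r,s}; column 4 has {n,o,p,r,s}, so it must be q.

s n p o r q / p q o n s r / r s n p q o / n o q r p s / q p r s o n / o r s q n p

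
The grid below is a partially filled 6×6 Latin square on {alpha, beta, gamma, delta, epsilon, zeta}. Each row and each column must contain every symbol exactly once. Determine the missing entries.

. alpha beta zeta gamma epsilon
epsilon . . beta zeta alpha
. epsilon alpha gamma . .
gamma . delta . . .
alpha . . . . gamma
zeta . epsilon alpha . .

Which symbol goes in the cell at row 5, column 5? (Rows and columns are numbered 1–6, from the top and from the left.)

epsilon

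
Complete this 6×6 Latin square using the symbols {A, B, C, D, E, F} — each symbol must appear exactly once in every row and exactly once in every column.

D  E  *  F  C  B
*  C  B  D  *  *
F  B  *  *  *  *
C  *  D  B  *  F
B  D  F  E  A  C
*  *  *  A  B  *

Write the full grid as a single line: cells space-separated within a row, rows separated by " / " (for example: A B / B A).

D E A F C B / A C B D F E / F B E C D A / C A D B E F / B D F E A C / E F C A B D

At row 1, column 3: row 1 has {B,C,D,E,F}; column 3 has {B,D,F}; that leaves A.
At row 3, column 4: row 3 has {B,F}; column 4 has {A,B,D,E,F}; that leaves C.
At row 4, column 2: row 4 has {B,C,D,F}; column 2 has {B,C,D,E}; that leaves A.
At row 4, column 5: row 4 has {A,B,C,D,F}; column 5 has {A,B,C}; that leaves E.
At row 6, column 1: row 6 has {A,B}; column 1 has {B,C,D,F}; that leaves E.
At row 6, column 2: row 6 has {A,B,E}; column 2 has {A,B,C,D,E}; that leaves F.
At row 6, column 3: row 6 has {A,B,E,F}; column 3 has {A,B,D,F}; that leaves C.
At row 6, column 6: row 6 has {A,B,C,E,F}; column 6 has {B,C,F}; that leaves D.
At row 2, column 1: row 2 has {B,C,D}; column 1 has {B,C,D,E,F}; that leaves A.
At row 2, column 5: row 2 has {A,B,C,D}; column 5 has {A,B,C,E}; that leaves F.
At row 2, column 6: row 2 has {A,B,C,D,F}; column 6 has {B,C,D,F}; that leaves E.
At row 3, column 3: row 3 has {B,C,F}; column 3 has {A,B,C,D,F}; that leaves E.
At row 3, column 5: row 3 has {B,C,E,F}; column 5 has {A,B,C,E,F}; that leaves D.
At row 3, column 6: row 3 has {B,C,D,E,F}; column 6 has {B,C,D,E,F}; that leaves A.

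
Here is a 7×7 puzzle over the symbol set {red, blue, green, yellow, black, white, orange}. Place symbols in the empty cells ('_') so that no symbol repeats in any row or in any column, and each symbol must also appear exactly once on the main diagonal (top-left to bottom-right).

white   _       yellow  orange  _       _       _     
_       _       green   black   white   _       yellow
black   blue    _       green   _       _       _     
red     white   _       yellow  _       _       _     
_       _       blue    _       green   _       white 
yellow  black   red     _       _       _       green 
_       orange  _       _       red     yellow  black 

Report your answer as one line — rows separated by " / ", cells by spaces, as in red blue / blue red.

white green yellow orange black red blue / blue red green black white orange yellow / black blue orange green yellow white red / red white black yellow blue green orange / orange yellow blue red green black white / yellow black red white orange blue green / green orange white blue red yellow black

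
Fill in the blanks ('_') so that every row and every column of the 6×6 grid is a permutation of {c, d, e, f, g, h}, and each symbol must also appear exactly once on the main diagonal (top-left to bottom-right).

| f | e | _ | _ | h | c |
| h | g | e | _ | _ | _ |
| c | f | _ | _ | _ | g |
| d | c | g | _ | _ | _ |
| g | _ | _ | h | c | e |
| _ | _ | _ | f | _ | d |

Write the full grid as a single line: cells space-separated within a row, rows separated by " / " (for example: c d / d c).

(r1,c3) = d
(r1,c4) = g
(r2,c6) = f
(r3,c3) = h
(r4,c4) = e
(r4,c5) = f
(r4,c6) = h
(r5,c2) = d
(r5,c3) = f
(r6,c1) = e
(r6,c2) = h
(r6,c3) = c
(r6,c5) = g
(r2,c5) = d
(r3,c4) = d
(r3,c5) = e
(r2,c4) = c

f e d g h c / h g e c d f / c f h d e g / d c g e f h / g d f h c e / e h c f g d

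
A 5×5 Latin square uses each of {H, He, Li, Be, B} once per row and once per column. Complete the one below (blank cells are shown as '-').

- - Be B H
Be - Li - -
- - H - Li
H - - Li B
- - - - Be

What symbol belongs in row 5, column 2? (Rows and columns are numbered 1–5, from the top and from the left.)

(r2,c5) = He
(r4,c3) = He
(r5,c3) = B
(r2,c4) = H
(r4,c2) = Be
(r5,c4) = He
(r2,c2) = B
(r3,c2) = He
(r3,c4) = Be
(r5,c1) = Li
(r5,c2) = H

H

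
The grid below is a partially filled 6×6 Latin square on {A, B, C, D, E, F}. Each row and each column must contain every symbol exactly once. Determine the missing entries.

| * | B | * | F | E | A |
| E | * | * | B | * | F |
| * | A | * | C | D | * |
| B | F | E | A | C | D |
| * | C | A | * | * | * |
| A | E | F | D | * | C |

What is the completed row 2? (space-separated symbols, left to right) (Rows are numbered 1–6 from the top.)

E D C B A F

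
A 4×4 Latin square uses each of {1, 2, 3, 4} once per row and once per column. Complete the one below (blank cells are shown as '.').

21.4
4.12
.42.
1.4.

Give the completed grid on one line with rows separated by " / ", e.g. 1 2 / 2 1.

2 1 3 4 / 4 3 1 2 / 3 4 2 1 / 1 2 4 3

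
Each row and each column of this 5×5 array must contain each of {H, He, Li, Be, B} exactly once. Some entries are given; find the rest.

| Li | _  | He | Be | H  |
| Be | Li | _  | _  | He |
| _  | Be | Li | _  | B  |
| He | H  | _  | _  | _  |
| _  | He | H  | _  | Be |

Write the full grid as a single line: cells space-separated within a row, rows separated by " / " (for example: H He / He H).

Li B He Be H / Be Li B H He / H Be Li He B / He H Be B Li / B He H Li Be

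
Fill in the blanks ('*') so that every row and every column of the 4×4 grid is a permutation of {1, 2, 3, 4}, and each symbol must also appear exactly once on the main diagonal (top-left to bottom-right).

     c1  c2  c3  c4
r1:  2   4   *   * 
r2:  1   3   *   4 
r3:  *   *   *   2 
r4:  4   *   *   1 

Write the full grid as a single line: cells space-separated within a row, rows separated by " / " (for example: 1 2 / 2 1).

row 1 has {2,4}; column 4 has {1,2,4} — only 3 is left for (r1,c4).
row 2 has {1,3,4}; column 3 is empty so far — only 2 is left for (r2,c3).
row 3 has {2}; column 1 has {1,2,4} — only 3 is left for (r3,c1).
row 3 has {2,3}; column 2 has {3,4} — only 1 is left for (r3,c2).
row 3 has {1,2,3}; column 3 has {2}; the diagonal has {1,2,3} — only 4 is left for (r3,c3).
row 4 has {1,4}; column 2 has {1,3,4} — only 2 is left for (r4,c2).
row 4 has {1,2,4}; column 3 has {2,4} — only 3 is left for (r4,c3).
row 1 has {2,3,4}; column 3 has {2,3,4} — only 1 is left for (r1,c3).

2 4 1 3 / 1 3 2 4 / 3 1 4 2 / 4 2 3 1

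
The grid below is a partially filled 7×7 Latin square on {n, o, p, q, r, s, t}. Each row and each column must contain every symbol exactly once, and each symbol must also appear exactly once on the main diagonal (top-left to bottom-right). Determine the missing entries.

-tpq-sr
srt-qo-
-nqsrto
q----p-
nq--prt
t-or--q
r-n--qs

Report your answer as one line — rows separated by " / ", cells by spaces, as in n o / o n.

o t p q n s r / s r t n q o p / p n q s r t o / q s r t o p n / n q s o p r t / t p o r s n q / r o n p t q s

At row 1, column 1: row 1 has {p,q,r,s,t}; column 1 has {n,q,r,s,t}; the diagonal has {p,q,r,s}; that leaves o.
At row 1, column 5: row 1 has {o,p,q,r,s,t}; column 5 has {p,q,r}; that leaves n.
At row 3, column 1: row 3 has {n,o,q,r,s,t}; column 1 has {n,o,q,r,s,t}; that leaves p.
At row 4, column 7: row 4 has {p,q}; column 7 has {o,q,r,s,t}; that leaves n.
At row 5, column 3: row 5 has {n,p,q,r,t}; column 3 has {n,o,p,q,t}; that leaves s.
At row 5, column 4: row 5 has {n,p,q,r,s,t}; column 4 has {q,r,s}; that leaves o.
At row 6, column 5: row 6 has {o,q,r,t}; column 5 has {n,p,q,r}; that leaves s.
At row 6, column 6: row 6 has {o,q,r,s,t}; column 6 has {o,p,q,r,s,t}; the diagonal has {o,p,q,r,s}; that leaves n.
At row 2, column 7: row 2 has {o,q,r,s,t}; column 7 has {n,o,q,r,s,t}; that leaves p.
At row 4, column 3: row 4 has {n,p,q}; column 3 has {n,o,p,q,s,t}; that leaves r.
At row 4, column 4: row 4 has {n,p,q,r}; column 4 has {o,q,r,s}; the diagonal has {n,o,p,q,r,s}; that leaves t.
At row 4, column 5: row 4 has {n,p,q,r,t}; column 5 has {n,p,q,r,s}; that leaves o.
At row 6, column 2: row 6 has {n,o,q,r,s,t}; column 2 has {n,q,r,t}; that leaves p.
At row 7, column 2: row 7 has {n,q,r,s}; column 2 has {n,p,q,r,t}; that leaves o.
At row 7, column 4: row 7 has {n,o,q,r,s}; column 4 has {o,q,r,s,t}; that leaves p.
At row 7, column 5: row 7 has {n,o,p,q,r,s}; column 5 has {n,o,p,q,r,s}; that leaves t.
At row 2, column 4: row 2 has {o,p,q,r,s,t}; column 4 has {o,p,q,r,s,t}; that leaves n.
At row 4, column 2: row 4 has {n,o,p,q,r,t}; column 2 has {n,o,p,q,r,t}; that leaves s.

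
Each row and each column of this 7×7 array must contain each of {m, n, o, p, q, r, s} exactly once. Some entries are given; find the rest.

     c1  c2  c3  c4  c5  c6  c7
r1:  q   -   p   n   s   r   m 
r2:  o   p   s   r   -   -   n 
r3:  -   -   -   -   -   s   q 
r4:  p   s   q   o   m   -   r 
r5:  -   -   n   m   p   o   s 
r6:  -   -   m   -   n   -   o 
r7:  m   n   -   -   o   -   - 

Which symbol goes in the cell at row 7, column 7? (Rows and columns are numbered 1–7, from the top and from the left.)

p

(r1,c2) = o
(r2,c5) = q
(r2,c6) = m
(r3,c4) = p
(r3,c5) = r
(r4,c6) = n
(r5,c1) = r
(r5,c2) = q
(r6,c1) = s
(r6,c2) = r
(r6,c4) = q
(r6,c6) = p
(r7,c3) = r
(r7,c4) = s
(r7,c6) = q
(r7,c7) = p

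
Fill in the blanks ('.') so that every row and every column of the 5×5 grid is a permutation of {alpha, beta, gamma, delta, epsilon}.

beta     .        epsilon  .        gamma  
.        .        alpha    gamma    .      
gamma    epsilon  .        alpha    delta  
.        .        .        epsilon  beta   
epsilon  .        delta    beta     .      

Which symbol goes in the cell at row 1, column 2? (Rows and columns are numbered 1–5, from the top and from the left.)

(r1,c4): row 1 has {beta,gamma,epsilon}; column 4 has {alpha,beta,gamma,epsilon}, so it must be delta.
(r2,c1): row 2 has {alpha,gamma}; column 1 has {beta,gamma,epsilon}, so it must be delta.
(r2,c2): row 2 has {alpha,gamma,delta}; column 2 has {epsilon}, so it must be beta.
(r2,c5): row 2 has {alpha,beta,gamma,delta}; column 5 has {beta,gamma,delta}, so it must be epsilon.
(r3,c3): row 3 has {alpha,gamma,delta,epsilon}; column 3 has {alpha,delta,epsilon}, so it must be beta.
(r4,c1): row 4 has {beta,epsilon}; column 1 has {beta,gamma,delta,epsilon}, so it must be alpha.
(r4,c3): row 4 has {alpha,beta,epsilon}; column 3 has {alpha,beta,delta,epsilon}, so it must be gamma.
(r5,c5): row 5 has {beta,delta,epsilon}; column 5 has {beta,gamma,delta,epsilon}, so it must be alpha.
(r1,c2): row 1 has {beta,gamma,delta,epsilon}; column 2 has {beta,epsilon}, so it must be alpha.

alpha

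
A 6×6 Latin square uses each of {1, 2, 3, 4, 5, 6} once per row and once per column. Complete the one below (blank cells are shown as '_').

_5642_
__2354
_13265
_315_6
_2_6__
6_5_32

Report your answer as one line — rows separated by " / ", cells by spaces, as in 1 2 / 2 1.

3 5 6 4 2 1 / 1 6 2 3 5 4 / 4 1 3 2 6 5 / 2 3 1 5 4 6 / 5 2 4 6 1 3 / 6 4 5 1 3 2

At row 2, column 1: row 2 has {2,3,4,5}; column 1 has {6}; that leaves 1.
At row 2, column 2: row 2 has {1,2,3,4,5}; column 2 has {1,2,3,5}; that leaves 6.
At row 3, column 1: row 3 has {1,2,3,5,6}; column 1 has {1,6}; that leaves 4.
At row 4, column 1: row 4 has {1,3,5,6}; column 1 has {1,4,6}; that leaves 2.
At row 4, column 5: row 4 has {1,2,3,5,6}; column 5 has {2,3,5,6}; that leaves 4.
At row 5, column 3: row 5 has {2,6}; column 3 has {1,2,3,5,6}; that leaves 4.
At row 5, column 5: row 5 has {2,4,6}; column 5 has {2,3,4,5,6}; that leaves 1.
At row 5, column 6: row 5 has {1,2,4,6}; column 6 has {2,4,5,6}; that leaves 3.
At row 6, column 2: row 6 has {2,3,5,6}; column 2 has {1,2,3,5,6}; that leaves 4.
At row 6, column 4: row 6 has {2,3,4,5,6}; column 4 has {2,3,4,5,6}; that leaves 1.
At row 1, column 1: row 1 has {2,4,5,6}; column 1 has {1,2,4,6}; that leaves 3.
At row 1, column 6: row 1 has {2,3,4,5,6}; column 6 has {2,3,4,5,6}; that leaves 1.
At row 5, column 1: row 5 has {1,2,3,4,6}; column 1 has {1,2,3,4,6}; that leaves 5.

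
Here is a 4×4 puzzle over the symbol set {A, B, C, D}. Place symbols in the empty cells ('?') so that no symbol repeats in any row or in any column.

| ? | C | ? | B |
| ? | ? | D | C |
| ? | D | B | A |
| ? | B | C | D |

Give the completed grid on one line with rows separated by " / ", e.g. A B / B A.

(r1,c3) = A
(r2,c2) = A
(r3,c1) = C
(r4,c1) = A
(r1,c1) = D
(r2,c1) = B

D C A B / B A D C / C D B A / A B C D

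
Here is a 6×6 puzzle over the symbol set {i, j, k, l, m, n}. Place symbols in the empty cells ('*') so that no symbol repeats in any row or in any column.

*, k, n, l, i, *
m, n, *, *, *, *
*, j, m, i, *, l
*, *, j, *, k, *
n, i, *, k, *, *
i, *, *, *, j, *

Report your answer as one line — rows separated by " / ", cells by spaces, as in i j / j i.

row 1 has {i,k,l,n}; column 1 has {i,m,n} — only j is left for (r1,c1).
row 1 has {i,j,k,l,n}; column 6 has {l} — only m is left for (r1,c6).
row 2 has {m,n}; column 4 has {i,k,l} — only j is left for (r2,c4).
row 2 has {j,m,n}; column 5 has {i,j,k} — only l is left for (r2,c5).
row 3 has {i,j,l,m}; column 1 has {i,j,m,n} — only k is left for (r3,c1).
row 3 has {i,j,k,l,m}; column 5 has {i,j,k,l} — only n is left for (r3,c5).
row 4 has {j,k}; column 1 has {i,j,k,m,n} — only l is left for (r4,c1).
row 4 has {j,k,l}; column 2 has {i,j,k,n} — only m is left for (r4,c2).
row 4 has {j,k,l,m}; column 4 has {i,j,k,l} — only n is left for (r4,c4).
row 4 has {j,k,l,m,n}; column 6 has {l,m} — only i is left for (r4,c6).
row 5 has {i,k,n}; column 3 has {j,m,n} — only l is left for (r5,c3).
row 5 has {i,k,l,n}; column 5 has {i,j,k,l,n} — only m is left for (r5,c5).
row 5 has {i,k,l,m,n}; column 6 has {i,l,m} — only j is left for (r5,c6).
row 6 has {i,j}; column 2 has {i,j,k,m,n} — only l is left for (r6,c2).
row 6 has {i,j,l}; column 3 has {j,l,m,n} — only k is left for (r6,c3).
row 6 has {i,j,k,l}; column 4 has {i,j,k,l,n} — only m is left for (r6,c4).
row 6 has {i,j,k,l,m}; column 6 has {i,j,l,m} — only n is left for (r6,c6).
row 2 has {j,l,m,n}; column 3 has {j,k,l,m,n} — only i is left for (r2,c3).
row 2 has {i,j,l,m,n}; column 6 has {i,j,l,m,n} — only k is left for (r2,c6).

j k n l i m / m n i j l k / k j m i n l / l m j n k i / n i l k m j / i l k m j n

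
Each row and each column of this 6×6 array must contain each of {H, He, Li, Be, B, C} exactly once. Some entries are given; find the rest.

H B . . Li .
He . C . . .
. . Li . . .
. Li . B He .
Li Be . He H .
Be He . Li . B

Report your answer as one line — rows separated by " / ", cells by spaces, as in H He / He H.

H B He C Li Be / He H C Be B Li / B C Li H Be He / C Li Be B He H / Li Be B He H C / Be He H Li C B

row 2 has {He,C}; column 2 has {He,Li,Be,B} — only H is left for (r2,c2).
row 2 has {H,He,C}; column 4 has {He,Li,B} — only Be is left for (r2,c4).
row 2 has {H,He,Be,C}; column 5 has {H,He,Li} — only B is left for (r2,c5).
row 2 has {H,He,Be,B,C}; column 6 has {B} — only Li is left for (r2,c6).
row 3 has {Li}; column 2 has {H,He,Li,Be,B} — only C is left for (r3,c2).
row 3 has {Li,C}; column 4 has {He,Li,Be,B} — only H is left for (r3,c4).
row 3 has {H,Li,C}; column 5 has {H,He,Li,B} — only Be is left for (r3,c5).
row 3 has {H,Li,Be,C}; column 6 has {Li,B} — only He is left for (r3,c6).
row 4 has {He,Li,B}; column 1 has {H,He,Li,Be} — only C is left for (r4,c1).
row 5 has {H,He,Li,Be}; column 3 has {Li,C} — only B is left for (r5,c3).
row 5 has {H,He,Li,Be,B}; column 6 has {He,Li,B} — only C is left for (r5,c6).
row 6 has {He,Li,Be,B}; column 3 has {Li,B,C} — only H is left for (r6,c3).
row 6 has {H,He,Li,Be,B}; column 5 has {H,He,Li,Be,B} — only C is left for (r6,c5).
row 1 has {H,Li,B}; column 4 has {H,He,Li,Be,B} — only C is left for (r1,c4).
row 1 has {H,Li,B,C}; column 6 has {He,Li,B,C} — only Be is left for (r1,c6).
row 3 has {H,He,Li,Be,C}; column 1 has {H,He,Li,Be,C} — only B is left for (r3,c1).
row 4 has {He,Li,B,C}; column 3 has {H,Li,B,C} — only Be is left for (r4,c3).
row 4 has {He,Li,Be,B,C}; column 6 has {He,Li,Be,B,C} — only H is left for (r4,c6).
row 1 has {H,Li,Be,B,C}; column 3 has {H,Li,Be,B,C} — only He is left for (r1,c3).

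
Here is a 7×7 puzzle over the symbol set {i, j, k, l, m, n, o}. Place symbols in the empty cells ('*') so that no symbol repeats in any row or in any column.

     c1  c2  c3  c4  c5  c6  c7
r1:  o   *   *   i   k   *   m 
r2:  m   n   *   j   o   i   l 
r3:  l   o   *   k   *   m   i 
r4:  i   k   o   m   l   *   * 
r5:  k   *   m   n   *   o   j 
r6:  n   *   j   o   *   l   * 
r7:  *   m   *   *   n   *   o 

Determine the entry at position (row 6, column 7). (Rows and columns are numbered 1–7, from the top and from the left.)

k

(r2,c3) = k
(r3,c3) = n
(r3,c5) = j
(r4,c7) = n
(r5,c5) = i
(r6,c2) = i
(r6,c5) = m
(r6,c7) = k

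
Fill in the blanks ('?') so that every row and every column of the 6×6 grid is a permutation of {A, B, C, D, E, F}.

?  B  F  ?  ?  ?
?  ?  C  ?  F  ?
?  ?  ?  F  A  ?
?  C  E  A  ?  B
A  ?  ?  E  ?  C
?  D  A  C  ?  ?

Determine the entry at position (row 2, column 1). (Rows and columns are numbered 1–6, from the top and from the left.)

At row 1, column 4: row 1 has {B,F}; column 4 has {A,C,E,F}; that leaves D.
At row 2, column 4: row 2 has {C,F}; column 4 has {A,C,D,E,F}; that leaves B.
At row 3, column 2: row 3 has {A,F}; column 2 has {B,C,D}; that leaves E.
At row 3, column 6: row 3 has {A,E,F}; column 6 has {B,C}; that leaves D.
At row 4, column 5: row 4 has {A,B,C,E}; column 5 has {A,F}; that leaves D.
At row 5, column 2: row 5 has {A,C,E}; column 2 has {B,C,D,E}; that leaves F.
At row 5, column 5: row 5 has {A,C,E,F}; column 5 has {A,D,F}; that leaves B.
At row 6, column 5: row 6 has {A,C,D}; column 5 has {A,B,D,F}; that leaves E.
At row 6, column 6: row 6 has {A,C,D,E}; column 6 has {B,C,D}; that leaves F.
At row 1, column 5: row 1 has {B,D,F}; column 5 has {A,B,D,E,F}; that leaves C.
At row 2, column 2: row 2 has {B,C,F}; column 2 has {B,C,D,E,F}; that leaves A.
At row 2, column 6: row 2 has {A,B,C,F}; column 6 has {B,C,D,F}; that leaves E.
At row 3, column 3: row 3 has {A,D,E,F}; column 3 has {A,C,E,F}; that leaves B.
At row 4, column 1: row 4 has {A,B,C,D,E}; column 1 has {A}; that leaves F.
At row 5, column 3: row 5 has {A,B,C,E,F}; column 3 has {A,B,C,E,F}; that leaves D.
At row 6, column 1: row 6 has {A,C,D,E,F}; column 1 has {A,F}; that leaves B.
At row 1, column 1: row 1 has {B,C,D,F}; column 1 has {A,B,F}; that leaves E.
At row 1, column 6: row 1 has {B,C,D,E,F}; column 6 has {B,C,D,E,F}; that leaves A.
At row 2, column 1: row 2 has {A,B,C,E,F}; column 1 has {A,B,E,F}; that leaves D.

D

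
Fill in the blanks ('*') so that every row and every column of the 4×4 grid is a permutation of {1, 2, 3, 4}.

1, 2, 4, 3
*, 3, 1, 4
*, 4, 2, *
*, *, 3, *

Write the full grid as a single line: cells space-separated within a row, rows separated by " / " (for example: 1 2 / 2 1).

1 2 4 3 / 2 3 1 4 / 3 4 2 1 / 4 1 3 2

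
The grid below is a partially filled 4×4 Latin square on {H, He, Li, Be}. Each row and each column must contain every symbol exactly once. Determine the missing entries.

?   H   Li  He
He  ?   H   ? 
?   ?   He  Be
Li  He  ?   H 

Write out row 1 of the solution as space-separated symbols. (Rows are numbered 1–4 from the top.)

Be H Li He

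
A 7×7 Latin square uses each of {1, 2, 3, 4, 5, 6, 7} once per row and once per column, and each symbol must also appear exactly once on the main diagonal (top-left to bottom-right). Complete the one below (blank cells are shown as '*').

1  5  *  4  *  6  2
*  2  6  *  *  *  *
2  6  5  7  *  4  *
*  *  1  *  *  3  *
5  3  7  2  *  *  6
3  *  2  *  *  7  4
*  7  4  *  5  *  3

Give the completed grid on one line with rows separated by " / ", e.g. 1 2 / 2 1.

1 5 3 4 7 6 2 / 4 2 6 3 1 5 7 / 2 6 5 7 3 4 1 / 7 4 1 6 2 3 5 / 5 3 7 2 4 1 6 / 3 1 2 5 6 7 4 / 6 7 4 1 5 2 3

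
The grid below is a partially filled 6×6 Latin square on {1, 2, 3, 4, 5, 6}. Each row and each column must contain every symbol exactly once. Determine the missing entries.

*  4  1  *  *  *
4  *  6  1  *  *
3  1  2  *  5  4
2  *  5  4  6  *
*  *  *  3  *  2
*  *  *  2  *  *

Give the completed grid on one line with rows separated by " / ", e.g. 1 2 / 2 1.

6 4 1 5 2 3 / 4 2 6 1 3 5 / 3 1 2 6 5 4 / 2 3 5 4 6 1 / 5 6 4 3 1 2 / 1 5 3 2 4 6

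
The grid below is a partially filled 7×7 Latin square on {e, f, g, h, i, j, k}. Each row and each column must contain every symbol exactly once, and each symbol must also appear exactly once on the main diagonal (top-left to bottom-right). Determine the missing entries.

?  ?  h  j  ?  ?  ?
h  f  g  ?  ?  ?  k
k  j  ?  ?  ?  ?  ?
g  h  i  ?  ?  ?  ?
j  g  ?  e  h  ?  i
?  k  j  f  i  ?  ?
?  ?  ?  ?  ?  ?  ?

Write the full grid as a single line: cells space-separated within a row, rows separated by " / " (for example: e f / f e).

(r2,c4) = i
(r3,c3) = e
(r4,c4) = k
(r6,c1) = e
(r6,c6) = g
(r6,c7) = h
(r7,c7) = j
(r1,c1) = i
(r1,c2) = e
(r7,c1) = f
(r7,c2) = i
(r7,c3) = k
(r5,c3) = f
(r5,c6) = k
(r1,c6) = f
(r1,c7) = g
(r3,c7) = f
(r4,c7) = e
(r1,c5) = k
(r3,c5) = g
(r4,c6) = j
(r7,c5) = e
(r7,c6) = h
(r2,c5) = j
(r2,c6) = e
(r3,c4) = h
(r3,c6) = i
(r4,c5) = f
(r7,c4) = g

i e h j k f g / h f g i j e k / k j e h g i f / g h i k f j e / j g f e h k i / e k j f i g h / f i k g e h j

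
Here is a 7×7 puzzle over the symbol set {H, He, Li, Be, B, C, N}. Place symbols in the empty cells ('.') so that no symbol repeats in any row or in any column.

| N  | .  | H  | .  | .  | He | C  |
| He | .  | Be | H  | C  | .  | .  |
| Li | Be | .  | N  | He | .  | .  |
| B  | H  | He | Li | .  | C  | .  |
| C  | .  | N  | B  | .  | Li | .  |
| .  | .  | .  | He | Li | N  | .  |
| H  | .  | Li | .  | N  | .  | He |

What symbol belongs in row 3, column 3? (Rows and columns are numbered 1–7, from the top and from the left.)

(r1,c4) = Be
(r1,c5) = B
(r2,c6) = B
(r3,c6) = H
(r3,c7) = B
(r4,c5) = Be
(r4,c7) = N
(r5,c2) = He
(r5,c5) = H
(r5,c7) = Be
(r6,c1) = Be
(r6,c7) = H
(r7,c4) = C
(r7,c6) = Be
(r1,c2) = Li
(r2,c2) = N
(r2,c7) = Li
(r3,c3) = C

C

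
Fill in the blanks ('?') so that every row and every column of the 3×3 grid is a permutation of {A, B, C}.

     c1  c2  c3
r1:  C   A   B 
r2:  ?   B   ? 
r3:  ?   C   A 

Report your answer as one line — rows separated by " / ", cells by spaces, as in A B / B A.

(r2,c1) = A
(r2,c3) = C
(r3,c1) = B

C A B / A B C / B C A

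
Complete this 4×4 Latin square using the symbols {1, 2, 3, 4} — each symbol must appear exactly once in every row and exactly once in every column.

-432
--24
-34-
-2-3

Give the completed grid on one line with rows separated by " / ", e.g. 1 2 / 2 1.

1 4 3 2 / 3 1 2 4 / 2 3 4 1 / 4 2 1 3

row 1 has {2,3,4}; column 1 is empty so far — only 1 is left for (r1,c1).
row 2 has {2,4}; column 1 has {1} — only 3 is left for (r2,c1).
row 2 has {2,3,4}; column 2 has {2,3,4} — only 1 is left for (r2,c2).
row 3 has {3,4}; column 1 has {1,3} — only 2 is left for (r3,c1).
row 3 has {2,3,4}; column 4 has {2,3,4} — only 1 is left for (r3,c4).
row 4 has {2,3}; column 1 has {1,2,3} — only 4 is left for (r4,c1).
row 4 has {2,3,4}; column 3 has {2,3,4} — only 1 is left for (r4,c3).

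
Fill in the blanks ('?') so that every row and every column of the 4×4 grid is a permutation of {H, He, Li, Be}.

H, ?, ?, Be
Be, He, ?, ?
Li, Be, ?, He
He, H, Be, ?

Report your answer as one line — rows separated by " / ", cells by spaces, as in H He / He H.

(r1,c2) = Li
(r1,c3) = He
(r3,c3) = H
(r4,c4) = Li
(r2,c3) = Li
(r2,c4) = H

H Li He Be / Be He Li H / Li Be H He / He H Be Li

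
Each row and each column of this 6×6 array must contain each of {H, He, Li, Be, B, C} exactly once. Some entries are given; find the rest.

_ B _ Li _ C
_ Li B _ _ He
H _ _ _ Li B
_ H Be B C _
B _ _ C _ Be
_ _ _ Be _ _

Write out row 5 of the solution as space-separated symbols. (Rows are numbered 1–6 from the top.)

(r2,c4): row 2 has {He,Li,B}; column 4 has {Li,Be,B,C}, so it must be H.
(r2,c5): row 2 has {H,He,Li,B}; column 5 has {Li,C}, so it must be Be.
(r3,c4): row 3 has {H,Li,B}; column 4 has {H,Li,Be,B,C}, so it must be He.
(r4,c6): row 4 has {H,Be,B,C}; column 6 has {He,Be,B,C}, so it must be Li.
(r5,c2): row 5 has {Be,B,C}; column 2 has {H,Li,B}, so it must be He.
(r5,c5): row 5 has {He,Be,B,C}; column 5 has {Li,Be,C}, so it must be H.
(r6,c2): row 6 has {Be}; column 2 has {H,He,Li,B}, so it must be C.
(r6,c6): row 6 has {Be,C}; column 6 has {He,Li,Be,B,C}, so it must be H.
(r1,c5): row 1 has {Li,B,C}; column 5 has {H,Li,Be,C}, so it must be He.
(r2,c1): row 2 has {H,He,Li,Be,B}; column 1 has {H,B}, so it must be C.
(r3,c2): row 3 has {H,He,Li,B}; column 2 has {H,He,Li,B,C}, so it must be Be.
(r3,c3): row 3 has {H,He,Li,Be,B}; column 3 has {Be,B}, so it must be C.
(r4,c1): row 4 has {H,Li,Be,B,C}; column 1 has {H,B,C}, so it must be He.
(r5,c3): row 5 has {H,He,Be,B,C}; column 3 has {Be,B,C}, so it must be Li.

B He Li C H Be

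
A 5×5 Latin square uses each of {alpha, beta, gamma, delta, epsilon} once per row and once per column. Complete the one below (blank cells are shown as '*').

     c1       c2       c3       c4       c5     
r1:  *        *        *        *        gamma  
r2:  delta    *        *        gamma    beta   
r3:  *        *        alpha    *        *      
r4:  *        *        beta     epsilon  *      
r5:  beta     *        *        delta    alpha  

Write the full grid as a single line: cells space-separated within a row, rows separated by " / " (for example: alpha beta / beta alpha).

epsilon beta delta alpha gamma / delta alpha epsilon gamma beta / gamma delta alpha beta epsilon / alpha gamma beta epsilon delta / beta epsilon gamma delta alpha

(r2,c3) = epsilon
(r3,c4) = beta
(r4,c5) = delta
(r5,c3) = gamma
(r1,c3) = delta
(r1,c4) = alpha
(r2,c2) = alpha
(r3,c5) = epsilon
(r4,c2) = gamma
(r5,c2) = epsilon
(r1,c1) = epsilon
(r1,c2) = beta
(r3,c1) = gamma
(r3,c2) = delta
(r4,c1) = alpha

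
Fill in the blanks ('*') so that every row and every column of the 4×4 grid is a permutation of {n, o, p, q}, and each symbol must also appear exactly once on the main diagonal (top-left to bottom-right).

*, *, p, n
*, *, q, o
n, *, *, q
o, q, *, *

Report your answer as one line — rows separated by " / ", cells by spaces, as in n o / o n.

q o p n / p n q o / n p o q / o q n p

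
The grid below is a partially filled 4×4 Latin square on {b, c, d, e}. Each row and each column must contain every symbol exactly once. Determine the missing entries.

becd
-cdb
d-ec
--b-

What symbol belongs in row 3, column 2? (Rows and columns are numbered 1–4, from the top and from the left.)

b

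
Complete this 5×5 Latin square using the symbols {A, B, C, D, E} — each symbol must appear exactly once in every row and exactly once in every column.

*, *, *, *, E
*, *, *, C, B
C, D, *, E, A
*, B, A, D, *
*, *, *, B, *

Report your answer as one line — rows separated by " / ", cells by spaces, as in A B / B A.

B C D A E / D A E C B / C D B E A / E B A D C / A E C B D

(r1,c4) = A
(r3,c3) = B
(r4,c1) = E
(r4,c5) = C
(r5,c5) = D
(r1,c2) = C
(r1,c3) = D
(r2,c3) = E
(r5,c1) = A
(r5,c2) = E
(r5,c3) = C
(r1,c1) = B
(r2,c1) = D
(r2,c2) = A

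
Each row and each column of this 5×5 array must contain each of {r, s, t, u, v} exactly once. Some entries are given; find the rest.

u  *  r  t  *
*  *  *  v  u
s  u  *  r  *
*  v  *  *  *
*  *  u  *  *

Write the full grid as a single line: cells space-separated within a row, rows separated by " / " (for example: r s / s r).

u s r t v / t r s v u / s u v r t / r v t u s / v t u s r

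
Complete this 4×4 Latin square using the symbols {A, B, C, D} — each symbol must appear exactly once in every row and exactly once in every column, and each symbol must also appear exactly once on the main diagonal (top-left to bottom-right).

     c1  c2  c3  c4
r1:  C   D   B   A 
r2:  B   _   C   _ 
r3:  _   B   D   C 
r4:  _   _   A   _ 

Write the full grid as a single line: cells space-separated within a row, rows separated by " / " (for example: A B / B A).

(r2,c2) = A
(r2,c4) = D
(r3,c1) = A
(r4,c1) = D
(r4,c2) = C
(r4,c4) = B

C D B A / B A C D / A B D C / D C A B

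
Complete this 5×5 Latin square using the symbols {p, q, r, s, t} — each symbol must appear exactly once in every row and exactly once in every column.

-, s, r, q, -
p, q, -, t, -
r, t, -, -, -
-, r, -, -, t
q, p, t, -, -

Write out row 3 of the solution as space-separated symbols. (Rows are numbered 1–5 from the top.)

r t p s q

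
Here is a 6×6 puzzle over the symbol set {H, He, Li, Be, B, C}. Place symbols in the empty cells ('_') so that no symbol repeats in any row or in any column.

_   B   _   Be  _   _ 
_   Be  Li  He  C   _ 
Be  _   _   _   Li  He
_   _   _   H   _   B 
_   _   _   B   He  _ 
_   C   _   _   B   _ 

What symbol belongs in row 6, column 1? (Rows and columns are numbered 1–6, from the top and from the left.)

He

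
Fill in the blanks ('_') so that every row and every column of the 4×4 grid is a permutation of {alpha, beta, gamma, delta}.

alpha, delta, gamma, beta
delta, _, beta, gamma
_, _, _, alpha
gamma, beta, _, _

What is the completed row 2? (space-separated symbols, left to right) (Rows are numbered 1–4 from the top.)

delta alpha beta gamma

row 2 has {beta,gamma,delta}; column 2 has {beta,delta} — only alpha is left for (r2,c2).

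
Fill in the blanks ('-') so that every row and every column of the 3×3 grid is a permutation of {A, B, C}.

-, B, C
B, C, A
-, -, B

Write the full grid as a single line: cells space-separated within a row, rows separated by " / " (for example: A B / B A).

Cell (r1,c1): row 1 has {B,C}; column 1 has {B} → A.
Cell (r3,c1): row 3 has {B}; column 1 has {A,B} → C.
Cell (r3,c2): row 3 has {B,C}; column 2 has {B,C} → A.

A B C / B C A / C A B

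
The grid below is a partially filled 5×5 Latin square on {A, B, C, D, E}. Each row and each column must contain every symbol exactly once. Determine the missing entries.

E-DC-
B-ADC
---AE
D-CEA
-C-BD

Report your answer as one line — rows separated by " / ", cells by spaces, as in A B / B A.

E A D C B / B E A D C / C D B A E / D B C E A / A C E B D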